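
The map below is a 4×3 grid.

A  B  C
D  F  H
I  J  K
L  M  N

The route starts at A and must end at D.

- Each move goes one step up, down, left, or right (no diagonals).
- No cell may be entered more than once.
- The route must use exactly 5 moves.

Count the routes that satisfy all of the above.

Need simple routes of exactly 5 moves from A to D (Manhattan distance 1, so 2 moves are spent on a detour and 2 undoing it).
Enumerating: A B F J I D | A B C H F D.
That gives 2 routes.

2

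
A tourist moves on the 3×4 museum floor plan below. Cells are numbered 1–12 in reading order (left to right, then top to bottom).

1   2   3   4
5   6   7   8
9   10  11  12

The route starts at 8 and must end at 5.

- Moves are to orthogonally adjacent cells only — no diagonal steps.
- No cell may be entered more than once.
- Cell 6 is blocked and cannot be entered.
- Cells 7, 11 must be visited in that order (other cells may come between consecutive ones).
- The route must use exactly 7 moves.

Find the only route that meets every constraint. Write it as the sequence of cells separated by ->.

The waypoints must appear in the order 7, 11, with no cell reused.
Route from 8: up to 4, left to 3, 2× down (reaching 11), 2× left (reaching 9), up to 5 — 7 moves in all.
Check: order respected (7 at step 3, 11 at step 4); 7 moves as required.

8 -> 4 -> 3 -> 7 -> 11 -> 10 -> 9 -> 5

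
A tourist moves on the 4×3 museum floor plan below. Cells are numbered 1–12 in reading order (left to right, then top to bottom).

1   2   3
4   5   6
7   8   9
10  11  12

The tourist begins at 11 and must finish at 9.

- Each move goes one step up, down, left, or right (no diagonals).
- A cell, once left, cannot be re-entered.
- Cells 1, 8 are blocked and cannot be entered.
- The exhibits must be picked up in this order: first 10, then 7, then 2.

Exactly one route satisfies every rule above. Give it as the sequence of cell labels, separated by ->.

11 -> 10 -> 7 -> 4 -> 5 -> 2 -> 3 -> 6 -> 9

The waypoints must appear in the order 10, 7, 2, with no cell reused.
Route from 11: left 1 to 10, up 2 to 4, right 1 to 5, up 1 to 2, right 1 to 3, down 2 to 9 — 8 moves in all.
Check: order respected (10 at step 1, 7 at step 2, 2 at step 5).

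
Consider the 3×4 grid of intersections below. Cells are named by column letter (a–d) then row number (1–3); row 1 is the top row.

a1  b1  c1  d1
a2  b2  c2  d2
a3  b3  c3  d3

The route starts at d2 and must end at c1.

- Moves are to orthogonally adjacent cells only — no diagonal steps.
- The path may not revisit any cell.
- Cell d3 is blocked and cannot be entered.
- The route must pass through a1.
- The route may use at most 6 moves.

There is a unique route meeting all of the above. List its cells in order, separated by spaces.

d2 c2 b2 a2 a1 b1 c1

Any route must reach a1 and still end at c1 within 6 moves, so the order of the required stops is forced.
Route from d2: left 3 to a2, up 1 to a1, right 2 to c1 — 6 moves in all.
Check: all required cells visited; 6 ≤ 6 moves.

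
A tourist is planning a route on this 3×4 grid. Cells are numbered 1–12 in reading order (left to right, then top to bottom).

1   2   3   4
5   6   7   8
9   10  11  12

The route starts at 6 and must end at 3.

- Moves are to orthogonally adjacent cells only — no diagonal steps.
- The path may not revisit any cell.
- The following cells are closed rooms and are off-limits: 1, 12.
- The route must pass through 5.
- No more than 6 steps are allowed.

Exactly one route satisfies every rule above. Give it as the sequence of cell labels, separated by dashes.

6 - 5 - 9 - 10 - 11 - 7 - 3

Any route must reach 5 and still end at 3 within 6 moves, so the order of the required stops is forced.
Route from 6: left to 5, down to 9, 2× right (reaching 11), 2× up (reaching 3) — 6 moves in all.
Check: all required cells visited; 6 ≤ 6 moves.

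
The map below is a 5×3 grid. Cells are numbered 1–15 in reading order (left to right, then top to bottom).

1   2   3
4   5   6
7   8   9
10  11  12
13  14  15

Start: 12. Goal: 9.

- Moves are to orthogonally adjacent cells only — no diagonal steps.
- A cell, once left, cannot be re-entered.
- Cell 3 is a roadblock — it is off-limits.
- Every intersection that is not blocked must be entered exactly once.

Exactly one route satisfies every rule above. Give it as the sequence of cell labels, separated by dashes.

12 - 15 - 14 - 13 - 10 - 11 - 8 - 7 - 4 - 1 - 2 - 5 - 6 - 9

Need to visit all 14 open cells exactly once, starting at 12 and ending at 9.
Route from 12: down 1 to 15, left 2 to 13, up 1 to 10, right 1 to 11, up 1 to 8, left 1 to 7, up 2 to 1, right 1 to 2, down 1 to 5, right 1 to 6, down 1 to 9 — 13 moves in all.
Check: all 14 open cells covered.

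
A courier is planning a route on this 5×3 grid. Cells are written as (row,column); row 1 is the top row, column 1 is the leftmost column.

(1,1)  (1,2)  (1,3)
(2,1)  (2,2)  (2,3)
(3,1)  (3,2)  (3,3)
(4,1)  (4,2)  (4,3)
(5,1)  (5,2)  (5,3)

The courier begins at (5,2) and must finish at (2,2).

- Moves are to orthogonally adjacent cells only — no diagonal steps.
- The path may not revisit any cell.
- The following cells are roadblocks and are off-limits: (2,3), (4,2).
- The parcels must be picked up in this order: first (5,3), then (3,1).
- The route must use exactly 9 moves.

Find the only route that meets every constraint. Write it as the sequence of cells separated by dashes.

The waypoints must appear in the order (5,3), (3,1), with no cell reused.
Route from (5,2): right to (5,3), 2× up (reaching (3,3)), 2× left (reaching (3,1)), 2× up (reaching (1,1)), right to (1,2), down to (2,2) — 9 moves in all.
Check: order respected ((5,3) at step 1, (3,1) at step 5); 9 moves as required.

(5,2) - (5,3) - (4,3) - (3,3) - (3,2) - (3,1) - (2,1) - (1,1) - (1,2) - (2,2)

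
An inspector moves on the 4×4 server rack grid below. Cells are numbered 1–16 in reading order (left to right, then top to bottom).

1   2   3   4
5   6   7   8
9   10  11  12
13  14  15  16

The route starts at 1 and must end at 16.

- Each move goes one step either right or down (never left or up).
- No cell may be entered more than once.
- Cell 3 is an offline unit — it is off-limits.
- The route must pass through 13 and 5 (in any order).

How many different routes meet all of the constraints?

A right/down-only route from 1 to 16 makes exactly 3 down-moves and 3 right-moves in some order.
With no other constraints that would be C(6,3) = 20 routes.
A monotone route can only reach the required cells in the order 5, 13, so split there and multiply the segment counts (each segment already excludes blocked cells): 1→5: 1; 5→13: 1; 13→16: 1; product = 1.
That gives 1 route.

1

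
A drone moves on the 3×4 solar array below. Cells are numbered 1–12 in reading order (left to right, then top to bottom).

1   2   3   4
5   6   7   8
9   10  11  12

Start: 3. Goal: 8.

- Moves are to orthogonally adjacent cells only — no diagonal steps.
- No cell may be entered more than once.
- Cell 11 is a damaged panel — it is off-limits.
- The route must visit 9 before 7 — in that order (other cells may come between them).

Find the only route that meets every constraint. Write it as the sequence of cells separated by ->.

3 -> 2 -> 1 -> 5 -> 9 -> 10 -> 6 -> 7 -> 8

The waypoints must appear in the order 9, 7, with no cell reused.
Route from 3: 2× left (reaching 1), 2× down (reaching 9), right to 10, up to 6, 2× right (reaching 8) — 8 moves in all.
Check: order respected (9 at step 4, 7 at step 7).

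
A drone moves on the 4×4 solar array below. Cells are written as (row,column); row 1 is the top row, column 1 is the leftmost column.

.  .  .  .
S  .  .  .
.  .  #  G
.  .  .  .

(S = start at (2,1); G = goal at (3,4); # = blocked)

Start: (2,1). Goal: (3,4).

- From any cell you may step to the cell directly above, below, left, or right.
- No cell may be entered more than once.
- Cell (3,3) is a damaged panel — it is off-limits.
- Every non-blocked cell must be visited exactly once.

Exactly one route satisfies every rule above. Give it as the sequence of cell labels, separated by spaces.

Need to visit all 15 open cells exactly once, starting at (2,1) and ending at (3,4).
Route from (2,1): up to (1,1), 3× right (reaching (1,4)), down to (2,4), 2× left (reaching (2,2)), down to (3,2), left to (3,1), down to (4,1), 3× right (reaching (4,4)), up to (3,4) — 14 moves in all.
Check: all 15 open cells covered.

(2,1) (1,1) (1,2) (1,3) (1,4) (2,4) (2,3) (2,2) (3,2) (3,1) (4,1) (4,2) (4,3) (4,4) (3,4)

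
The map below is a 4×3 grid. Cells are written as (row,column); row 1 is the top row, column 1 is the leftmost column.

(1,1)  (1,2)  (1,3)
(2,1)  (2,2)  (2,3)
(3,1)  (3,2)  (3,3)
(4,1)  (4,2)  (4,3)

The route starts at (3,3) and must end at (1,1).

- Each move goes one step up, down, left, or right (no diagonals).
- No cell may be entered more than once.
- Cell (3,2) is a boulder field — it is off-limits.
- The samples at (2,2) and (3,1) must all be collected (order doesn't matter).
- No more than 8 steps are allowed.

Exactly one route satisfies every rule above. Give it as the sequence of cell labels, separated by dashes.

(3,3) - (4,3) - (4,2) - (4,1) - (3,1) - (2,1) - (2,2) - (1,2) - (1,1)

The budget equals the shortest possible length, so every move has to be on a shortest route through the required cells.
Route from (3,3): down 1 to (4,3), left 2 to (4,1), up 2 to (2,1), right 1 to (2,2), up 1 to (1,2), left 1 to (1,1) — 8 moves in all.
Check: all required cells visited; 8 ≤ 8 moves.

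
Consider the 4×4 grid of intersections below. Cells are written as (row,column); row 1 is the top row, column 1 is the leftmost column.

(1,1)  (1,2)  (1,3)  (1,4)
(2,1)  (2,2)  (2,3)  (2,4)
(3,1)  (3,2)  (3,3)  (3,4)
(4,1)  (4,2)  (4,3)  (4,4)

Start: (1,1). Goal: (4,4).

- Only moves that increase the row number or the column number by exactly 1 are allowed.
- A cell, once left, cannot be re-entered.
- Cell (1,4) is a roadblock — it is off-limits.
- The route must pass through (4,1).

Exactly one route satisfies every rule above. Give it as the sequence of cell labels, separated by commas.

Moves only go right or down, so the column and row indices never decrease.
Route from (1,1): down 3 to (4,1), right 3 to (4,4) — 6 moves in all.
Check: all required cells visited.

(1,1), (2,1), (3,1), (4,1), (4,2), (4,3), (4,4)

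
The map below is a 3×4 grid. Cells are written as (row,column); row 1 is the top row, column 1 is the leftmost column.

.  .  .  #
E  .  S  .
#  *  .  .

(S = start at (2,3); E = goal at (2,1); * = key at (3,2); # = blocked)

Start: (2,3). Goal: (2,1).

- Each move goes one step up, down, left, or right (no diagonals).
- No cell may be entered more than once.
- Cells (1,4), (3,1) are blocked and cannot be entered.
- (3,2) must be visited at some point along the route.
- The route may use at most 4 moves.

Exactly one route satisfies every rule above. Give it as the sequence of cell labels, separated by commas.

The budget equals the shortest possible length, so every move has to be on a shortest route through the required cells.
Route from (2,3): down 1 to (3,3), left 1 to (3,2), up 1 to (2,2), left 1 to (2,1) — 4 moves in all.
Check: all required cells visited; 4 ≤ 4 moves.

(2,3), (3,3), (3,2), (2,2), (2,1)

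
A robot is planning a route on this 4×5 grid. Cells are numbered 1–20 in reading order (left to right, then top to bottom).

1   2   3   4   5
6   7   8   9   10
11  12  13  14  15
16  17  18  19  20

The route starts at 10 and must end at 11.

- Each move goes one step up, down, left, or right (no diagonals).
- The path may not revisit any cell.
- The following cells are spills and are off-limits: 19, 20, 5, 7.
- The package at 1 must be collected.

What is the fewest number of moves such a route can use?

7

Any route passes through 1 somewhere between 10 and 11. Summing Manhattan distances along the two legs (10 → 1 → 11) gives a lower bound of 5 + 2 = 7 moves.
A route of 7 moves achieves this: 10 → 9 → 4 → 3 → 2 → 1 → 6 → 11.
Since 7 matches the lower bound, it is optimal.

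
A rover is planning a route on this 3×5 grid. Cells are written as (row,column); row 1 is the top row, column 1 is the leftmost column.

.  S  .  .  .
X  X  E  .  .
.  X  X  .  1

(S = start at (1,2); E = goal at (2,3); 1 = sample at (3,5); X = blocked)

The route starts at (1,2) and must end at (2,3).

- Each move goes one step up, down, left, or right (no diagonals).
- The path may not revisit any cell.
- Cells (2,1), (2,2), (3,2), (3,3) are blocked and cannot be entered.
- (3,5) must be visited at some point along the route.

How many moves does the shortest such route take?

Any route passes through (3,5) somewhere between (1,2) and (2,3). Summing Manhattan distances along the two legs ((1,2) → (3,5) → (2,3)) gives a lower bound of 5 + 3 = 8 moves.
A route of 8 moves achieves this: (1,2) → (1,3) → (1,4) → (1,5) → (2,5) → (3,5) → (3,4) → (2,4) → (2,3).
Since 8 matches the lower bound, it is optimal.

8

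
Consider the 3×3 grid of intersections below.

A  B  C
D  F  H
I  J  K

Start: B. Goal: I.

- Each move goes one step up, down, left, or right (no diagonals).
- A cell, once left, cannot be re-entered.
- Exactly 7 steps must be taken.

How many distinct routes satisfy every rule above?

Need simple routes of exactly 7 moves from B to I (Manhattan distance 3, so 2 moves are spent on a detour and 2 undoing it).
Enumerating: B A D F H K J I | B C H K J F D I.
That gives 2 routes.

2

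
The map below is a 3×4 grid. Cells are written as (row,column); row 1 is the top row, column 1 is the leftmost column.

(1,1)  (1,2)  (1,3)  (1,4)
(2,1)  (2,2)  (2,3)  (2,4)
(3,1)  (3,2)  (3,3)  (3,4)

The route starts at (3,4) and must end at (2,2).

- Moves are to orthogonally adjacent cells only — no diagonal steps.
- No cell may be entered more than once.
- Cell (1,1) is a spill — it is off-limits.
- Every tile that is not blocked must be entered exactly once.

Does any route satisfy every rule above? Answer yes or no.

Colour the cells like a checkerboard: each orthogonal step flips colour, so a Hamiltonian route alternates colours. Here there are 5 cells of one colour and 6 of the other, with start on the opposite colour to the goal — the counts and endpoints can't be arranged into an alternating sequence of length 11, so no Hamiltonian route exists.

no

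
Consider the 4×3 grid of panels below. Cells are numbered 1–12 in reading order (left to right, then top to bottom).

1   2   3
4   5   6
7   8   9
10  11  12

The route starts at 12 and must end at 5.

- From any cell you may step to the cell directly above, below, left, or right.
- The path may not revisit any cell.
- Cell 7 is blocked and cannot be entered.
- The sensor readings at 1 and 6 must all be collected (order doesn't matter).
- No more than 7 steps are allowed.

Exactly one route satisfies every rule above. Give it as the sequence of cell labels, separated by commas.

Any route must reach 1 and 6 and still end at 5 within 7 moves, so the order of the required stops is forced.
Route from 12: 3× up (reaching 3), 2× left (reaching 1), down to 4, right to 5 — 7 moves in all.
Check: all required cells visited; 7 ≤ 7 moves.

12, 9, 6, 3, 2, 1, 4, 5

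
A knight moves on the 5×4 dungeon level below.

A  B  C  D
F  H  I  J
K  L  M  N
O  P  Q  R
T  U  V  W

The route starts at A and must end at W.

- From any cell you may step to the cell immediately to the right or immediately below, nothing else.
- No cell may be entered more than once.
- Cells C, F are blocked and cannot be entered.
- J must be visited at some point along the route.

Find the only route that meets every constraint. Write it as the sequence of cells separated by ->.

A -> B -> H -> I -> J -> N -> R -> W

Moves only go right or down, so the column and row indices never decrease.
Route from A: right 1 to B, down 1 to H, right 2 to J, down 3 to W — 7 moves in all.
Check: all required cells visited.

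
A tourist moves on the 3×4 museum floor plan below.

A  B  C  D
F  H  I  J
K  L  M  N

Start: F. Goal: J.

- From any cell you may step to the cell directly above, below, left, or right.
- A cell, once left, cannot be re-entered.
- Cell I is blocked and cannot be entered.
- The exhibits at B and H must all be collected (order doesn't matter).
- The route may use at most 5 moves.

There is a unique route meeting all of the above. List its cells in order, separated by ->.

F -> H -> B -> C -> D -> J

The budget equals the shortest possible length, so every move has to be on a shortest route through the required cells.
Route from F: right 1 to H, up 1 to B, right 2 to D, down 1 to J — 5 moves in all.
Check: all required cells visited; 5 ≤ 5 moves.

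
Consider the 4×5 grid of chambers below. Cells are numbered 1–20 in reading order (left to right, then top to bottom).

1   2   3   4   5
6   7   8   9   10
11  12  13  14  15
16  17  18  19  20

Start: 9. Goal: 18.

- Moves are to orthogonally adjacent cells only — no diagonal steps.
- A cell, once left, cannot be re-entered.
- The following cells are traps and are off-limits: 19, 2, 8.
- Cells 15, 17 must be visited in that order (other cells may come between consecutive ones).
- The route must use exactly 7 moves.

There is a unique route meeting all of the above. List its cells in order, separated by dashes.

9 - 10 - 15 - 14 - 13 - 12 - 17 - 18

The waypoints must appear in the order 15, 17, with no cell reused.
Route from 9: right to 10, down to 15, 3× left (reaching 12), down to 17, right to 18 — 7 moves in all.
Check: order respected (15 at step 2, 17 at step 6); 7 moves as required.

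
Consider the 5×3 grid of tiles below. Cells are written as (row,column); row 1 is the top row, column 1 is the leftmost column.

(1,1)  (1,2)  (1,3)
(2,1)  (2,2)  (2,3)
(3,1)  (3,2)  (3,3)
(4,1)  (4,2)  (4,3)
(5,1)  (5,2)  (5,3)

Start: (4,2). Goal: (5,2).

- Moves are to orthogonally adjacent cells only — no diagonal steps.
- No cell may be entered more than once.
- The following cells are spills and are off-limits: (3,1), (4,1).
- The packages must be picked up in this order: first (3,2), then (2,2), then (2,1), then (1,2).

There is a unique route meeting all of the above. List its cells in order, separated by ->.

(4,2) -> (3,2) -> (2,2) -> (2,1) -> (1,1) -> (1,2) -> (1,3) -> (2,3) -> (3,3) -> (4,3) -> (5,3) -> (5,2)

The waypoints must appear in the order (3,2), (2,2), (2,1), (1,2), with no cell reused.
Route from (4,2): up 2 to (2,2), left 1 to (2,1), up 1 to (1,1), right 2 to (1,3), down 4 to (5,3), left 1 to (5,2) — 11 moves in all.
Check: order respected ((3,2) at step 1, (2,2) at step 2, (2,1) at step 3, (1,2) at step 5).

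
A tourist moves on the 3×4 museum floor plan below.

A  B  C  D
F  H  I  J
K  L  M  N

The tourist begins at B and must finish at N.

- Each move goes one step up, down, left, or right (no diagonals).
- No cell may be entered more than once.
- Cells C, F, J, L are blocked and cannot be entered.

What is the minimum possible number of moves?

The Manhattan distance from B to N is |1−3| + |2−4| = 4, so at least 4 moves are needed.
A route of 4 moves achieves this: B → H → I → M → N.
Since 4 matches the lower bound, it is optimal.

4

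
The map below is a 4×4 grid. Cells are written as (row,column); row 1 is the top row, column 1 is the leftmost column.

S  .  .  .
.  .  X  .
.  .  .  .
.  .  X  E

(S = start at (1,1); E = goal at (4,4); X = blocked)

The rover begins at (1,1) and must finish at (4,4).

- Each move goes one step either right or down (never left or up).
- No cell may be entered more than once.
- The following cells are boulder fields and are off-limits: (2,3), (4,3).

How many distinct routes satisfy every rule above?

4

A right/down-only route from (1,1) to (4,4) makes exactly 3 down-moves and 3 right-moves in some order.
With no other constraints that would be C(6,3) = 20 routes.
Subtract routes through each blocked cell (inclusion–exclusion for overlaps): − through (2,3): 9 − through (4,3): 10 + through (2,3)&(4,3): 3 → 4.
That gives 4 routes.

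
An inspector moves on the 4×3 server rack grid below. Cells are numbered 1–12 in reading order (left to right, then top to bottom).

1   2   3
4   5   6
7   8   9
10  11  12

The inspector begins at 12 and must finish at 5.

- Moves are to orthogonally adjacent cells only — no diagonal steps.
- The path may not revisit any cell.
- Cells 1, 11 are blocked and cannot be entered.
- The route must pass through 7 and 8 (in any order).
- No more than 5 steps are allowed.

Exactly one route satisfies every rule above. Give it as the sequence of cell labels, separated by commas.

Any route must reach 7 and 8 and still end at 5 within 5 moves, so the order of the required stops is forced.
Route from 12: up to 9, 2× left (reaching 7), up to 4, right to 5 — 5 moves in all.
Check: all required cells visited; 5 ≤ 5 moves.

12, 9, 8, 7, 4, 5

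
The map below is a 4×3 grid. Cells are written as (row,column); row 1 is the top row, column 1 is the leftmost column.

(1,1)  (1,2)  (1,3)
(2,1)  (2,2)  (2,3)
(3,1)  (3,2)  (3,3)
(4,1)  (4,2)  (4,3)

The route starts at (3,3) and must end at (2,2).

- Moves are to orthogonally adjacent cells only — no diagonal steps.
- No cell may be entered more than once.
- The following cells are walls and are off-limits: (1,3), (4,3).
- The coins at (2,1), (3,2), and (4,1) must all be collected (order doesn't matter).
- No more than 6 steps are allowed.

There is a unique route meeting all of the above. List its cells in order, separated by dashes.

The budget equals the shortest possible length, so every move has to be on a shortest route through the required cells.
Route from (3,3): left to (3,2), down to (4,2), left to (4,1), 2× up (reaching (2,1)), right to (2,2) — 6 moves in all.
Check: all required cells visited; 6 ≤ 6 moves.

(3,3) - (3,2) - (4,2) - (4,1) - (3,1) - (2,1) - (2,2)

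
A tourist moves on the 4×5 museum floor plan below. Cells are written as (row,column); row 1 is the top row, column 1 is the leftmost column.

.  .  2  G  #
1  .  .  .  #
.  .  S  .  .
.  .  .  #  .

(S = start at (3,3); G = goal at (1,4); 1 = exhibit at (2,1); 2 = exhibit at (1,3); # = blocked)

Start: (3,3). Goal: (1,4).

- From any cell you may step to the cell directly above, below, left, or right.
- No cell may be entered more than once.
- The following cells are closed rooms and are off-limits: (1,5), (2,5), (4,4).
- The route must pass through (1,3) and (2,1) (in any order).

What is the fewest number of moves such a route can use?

Any route passes through (1,3) and (2,1) in some order between (3,3) and (1,4). Summing Manhattan distances along each leg and taking the cheapest ordering ((3,3) → (2,1) → (1,3) → (1,4)) gives a lower bound of 3 + 3 + 1 = 7 moves.
A route of 7 moves achieves this: (3,3) → (2,3) → (2,2) → (2,1) → (1,1) → (1,2) → (1,3) → (1,4).
Since 7 matches the lower bound, it is optimal.

7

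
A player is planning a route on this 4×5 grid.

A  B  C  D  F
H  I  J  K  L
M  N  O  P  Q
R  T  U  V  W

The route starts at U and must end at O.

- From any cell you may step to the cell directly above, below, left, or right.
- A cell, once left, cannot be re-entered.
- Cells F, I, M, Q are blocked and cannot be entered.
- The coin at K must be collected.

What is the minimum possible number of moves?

Any route passes through K somewhere between U and O. Summing Manhattan distances along the two legs (U → K → O) gives a lower bound of 3 + 2 = 5 moves.
A route of 5 moves achieves this: U → V → P → K → J → O.
Since 5 matches the lower bound, it is optimal.

5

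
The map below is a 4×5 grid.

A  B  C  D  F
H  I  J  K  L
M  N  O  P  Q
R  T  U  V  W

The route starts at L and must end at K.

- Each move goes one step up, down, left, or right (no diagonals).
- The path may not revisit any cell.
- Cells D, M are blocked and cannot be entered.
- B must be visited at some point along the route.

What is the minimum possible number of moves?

Any route passes through B somewhere between L and K. Summing Manhattan distances along the two legs (L → B → K) gives a lower bound of 4 + 3 = 7 moves.
The shortest route satisfying every rule uses 9 moves: L → Q → P → O → N → I → B → C → J → K.
The no-revisit rule (legs can't share cells) pushes the minimum above the 7-move bound; an exhaustive check rules out every length from 7 to 8, leaving 9 as the minimum.

9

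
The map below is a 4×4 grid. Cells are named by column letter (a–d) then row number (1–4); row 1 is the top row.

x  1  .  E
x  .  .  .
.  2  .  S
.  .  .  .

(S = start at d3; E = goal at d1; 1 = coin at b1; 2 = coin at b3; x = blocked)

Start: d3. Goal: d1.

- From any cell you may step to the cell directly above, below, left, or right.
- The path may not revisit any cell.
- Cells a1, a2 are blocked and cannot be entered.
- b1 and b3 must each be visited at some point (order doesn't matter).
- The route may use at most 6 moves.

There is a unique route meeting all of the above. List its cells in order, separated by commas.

d3, c3, b3, b2, b1, c1, d1

The budget equals the shortest possible length, so every move has to be on a shortest route through the required cells.
Route from d3: left 2 to b3, up 2 to b1, right 2 to d1 — 6 moves in all.
Check: all required cells visited; 6 ≤ 6 moves.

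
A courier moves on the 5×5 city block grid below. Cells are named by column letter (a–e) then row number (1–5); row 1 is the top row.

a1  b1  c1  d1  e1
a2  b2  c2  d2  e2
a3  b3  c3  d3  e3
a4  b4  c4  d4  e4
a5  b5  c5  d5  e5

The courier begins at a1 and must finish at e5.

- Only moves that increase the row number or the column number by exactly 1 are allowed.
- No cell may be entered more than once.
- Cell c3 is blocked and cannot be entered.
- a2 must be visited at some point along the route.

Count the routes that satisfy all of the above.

17

A right/down-only route from a1 to e5 makes exactly 4 down-moves and 4 right-moves in some order.
With no other constraints that would be C(8,4) = 70 routes.
Split at a2 and multiply the segment counts (each segment already excludes blocked cells): a1→a2: 1; a2→e5: 17; product = 17.
That gives 17 routes.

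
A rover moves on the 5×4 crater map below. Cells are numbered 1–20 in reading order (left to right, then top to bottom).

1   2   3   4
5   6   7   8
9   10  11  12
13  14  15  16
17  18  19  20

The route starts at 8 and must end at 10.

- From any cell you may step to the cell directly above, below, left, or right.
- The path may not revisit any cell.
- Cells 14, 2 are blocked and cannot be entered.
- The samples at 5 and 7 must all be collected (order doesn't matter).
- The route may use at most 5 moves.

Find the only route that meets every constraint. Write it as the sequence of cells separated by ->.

The 5-move cap with required stops at 5, 7 leaves no slack for detours.
Route from 8: left 3 to 5, down 1 to 9, right 1 to 10 — 5 moves in all.
Check: all required cells visited; 5 ≤ 5 moves.

8 -> 7 -> 6 -> 5 -> 9 -> 10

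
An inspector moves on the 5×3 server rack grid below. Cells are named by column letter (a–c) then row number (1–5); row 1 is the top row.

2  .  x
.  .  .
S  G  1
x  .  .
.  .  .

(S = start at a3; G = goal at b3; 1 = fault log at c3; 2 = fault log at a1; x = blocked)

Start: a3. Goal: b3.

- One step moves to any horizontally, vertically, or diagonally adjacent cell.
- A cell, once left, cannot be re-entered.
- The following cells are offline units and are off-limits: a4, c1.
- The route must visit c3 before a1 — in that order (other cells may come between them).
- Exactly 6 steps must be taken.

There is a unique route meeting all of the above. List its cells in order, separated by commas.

a3, b4, c3, b2, a1, a2, b3

The waypoints must appear in the order c3, a1, with no cell reused.
Route from a3: down-right 1 to b4, up-right 1 to c3, up-left 2 to a1, down 1 to a2, down-right 1 to b3 — 6 moves in all.
Check: order respected (1 at step 2, 2 at step 4); 6 moves as required.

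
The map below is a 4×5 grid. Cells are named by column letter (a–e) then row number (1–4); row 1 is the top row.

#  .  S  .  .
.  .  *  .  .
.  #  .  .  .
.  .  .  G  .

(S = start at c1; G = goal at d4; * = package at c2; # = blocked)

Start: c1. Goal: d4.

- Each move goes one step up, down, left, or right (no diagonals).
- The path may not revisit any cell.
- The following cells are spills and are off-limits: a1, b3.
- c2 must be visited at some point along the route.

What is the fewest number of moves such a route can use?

4

Any route passes through c2 somewhere between c1 and d4. Summing Manhattan distances along the two legs (c1 → c2 → d4) gives a lower bound of 1 + 3 = 4 moves.
A route of 4 moves achieves this: c1 → c2 → c3 → c4 → d4.
Since 4 matches the lower bound, it is optimal.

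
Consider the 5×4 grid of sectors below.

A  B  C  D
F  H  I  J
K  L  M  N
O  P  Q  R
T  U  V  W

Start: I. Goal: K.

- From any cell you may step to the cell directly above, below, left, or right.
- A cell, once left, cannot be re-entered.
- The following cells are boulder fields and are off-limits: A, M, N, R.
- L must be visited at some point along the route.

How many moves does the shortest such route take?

3

Any route passes through L somewhere between I and K. Summing Manhattan distances along the two legs (I → L → K) gives a lower bound of 2 + 1 = 3 moves.
A route of 3 moves achieves this: I → H → L → K.
Since 3 matches the lower bound, it is optimal.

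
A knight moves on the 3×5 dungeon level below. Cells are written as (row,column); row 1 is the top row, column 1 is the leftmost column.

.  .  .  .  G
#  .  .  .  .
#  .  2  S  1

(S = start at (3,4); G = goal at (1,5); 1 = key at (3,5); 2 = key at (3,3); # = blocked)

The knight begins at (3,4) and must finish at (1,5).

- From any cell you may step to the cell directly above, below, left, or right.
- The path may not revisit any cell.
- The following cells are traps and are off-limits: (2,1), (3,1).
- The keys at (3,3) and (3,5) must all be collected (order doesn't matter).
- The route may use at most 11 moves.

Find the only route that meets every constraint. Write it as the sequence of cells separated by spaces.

(3,4) (3,5) (2,5) (2,4) (2,3) (3,3) (3,2) (2,2) (1,2) (1,3) (1,4) (1,5)

The 11-move cap with required stops at (3,3), (3,5) leaves no slack for detours.
Route from (3,4): right 1 to (3,5), up 1 to (2,5), left 2 to (2,3), down 1 to (3,3), left 1 to (3,2), up 2 to (1,2), right 3 to (1,5) — 11 moves in all.
Check: all required cells visited; 11 ≤ 11 moves.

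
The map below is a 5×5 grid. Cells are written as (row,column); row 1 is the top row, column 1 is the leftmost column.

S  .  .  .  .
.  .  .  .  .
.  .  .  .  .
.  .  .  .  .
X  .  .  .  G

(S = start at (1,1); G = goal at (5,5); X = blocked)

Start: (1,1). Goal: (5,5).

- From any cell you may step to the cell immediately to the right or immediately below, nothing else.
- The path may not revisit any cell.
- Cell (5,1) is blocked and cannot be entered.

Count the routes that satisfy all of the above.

69

A right/down-only route from (1,1) to (5,5) makes exactly 4 down-moves and 4 right-moves in some order.
With no other constraints that would be C(8,4) = 70 routes.
Subtract routes through each blocked cell (inclusion–exclusion for overlaps): − through (5,1): 1 → 69.
That gives 69 routes.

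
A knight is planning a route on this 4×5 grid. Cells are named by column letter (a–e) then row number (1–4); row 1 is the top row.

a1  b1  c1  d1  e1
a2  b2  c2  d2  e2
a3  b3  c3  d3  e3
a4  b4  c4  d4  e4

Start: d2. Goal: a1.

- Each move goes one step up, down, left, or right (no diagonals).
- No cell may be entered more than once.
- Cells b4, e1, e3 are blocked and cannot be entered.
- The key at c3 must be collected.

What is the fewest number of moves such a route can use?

Any route passes through c3 somewhere between d2 and a1. Summing Manhattan distances along the two legs (d2 → c3 → a1) gives a lower bound of 2 + 4 = 6 moves.
A route of 6 moves achieves this: d2 → d3 → c3 → c2 → c1 → b1 → a1.
Since 6 matches the lower bound, it is optimal.

6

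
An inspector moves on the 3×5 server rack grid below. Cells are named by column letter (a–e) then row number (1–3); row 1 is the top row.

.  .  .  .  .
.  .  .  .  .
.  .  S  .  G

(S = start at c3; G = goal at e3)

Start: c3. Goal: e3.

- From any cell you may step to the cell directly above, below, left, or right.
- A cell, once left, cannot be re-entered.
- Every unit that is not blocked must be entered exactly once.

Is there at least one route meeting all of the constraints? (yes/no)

yes

One route that works: c3 → c2 → b2 → b3 → a3 → a2 → a1 → b1 → c1 → d1 → e1 → e2 → d2 → d3 → e3.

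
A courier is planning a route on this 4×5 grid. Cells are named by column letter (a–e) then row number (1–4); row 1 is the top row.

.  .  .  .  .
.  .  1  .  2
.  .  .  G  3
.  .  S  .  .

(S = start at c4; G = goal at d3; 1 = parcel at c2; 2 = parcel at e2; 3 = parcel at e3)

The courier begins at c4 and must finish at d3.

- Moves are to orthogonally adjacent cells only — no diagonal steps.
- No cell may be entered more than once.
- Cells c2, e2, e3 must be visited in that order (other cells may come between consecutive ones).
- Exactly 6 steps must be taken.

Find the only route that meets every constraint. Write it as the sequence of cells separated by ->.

The waypoints must appear in the order c2, e2, e3, with no cell reused.
Route from c4: 2× up (reaching c2), 2× right (reaching e2), down to e3, left to d3 — 6 moves in all.
Check: order respected (1 at step 2, 2 at step 4, 3 at step 5); 6 moves as required.

c4 -> c3 -> c2 -> d2 -> e2 -> e3 -> d3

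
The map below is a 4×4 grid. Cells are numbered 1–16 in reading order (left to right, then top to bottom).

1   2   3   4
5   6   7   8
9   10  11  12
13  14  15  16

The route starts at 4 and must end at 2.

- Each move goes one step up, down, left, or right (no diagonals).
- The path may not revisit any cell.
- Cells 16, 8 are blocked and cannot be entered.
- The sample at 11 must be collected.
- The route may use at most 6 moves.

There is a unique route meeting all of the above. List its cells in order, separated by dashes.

4 - 3 - 7 - 11 - 10 - 6 - 2

The budget equals the shortest possible length, so every move has to be on a shortest route through the required cells.
Route from 4: left 1 to 3, down 2 to 11, left 1 to 10, up 2 to 2 — 6 moves in all.
Check: all required cells visited; 6 ≤ 6 moves.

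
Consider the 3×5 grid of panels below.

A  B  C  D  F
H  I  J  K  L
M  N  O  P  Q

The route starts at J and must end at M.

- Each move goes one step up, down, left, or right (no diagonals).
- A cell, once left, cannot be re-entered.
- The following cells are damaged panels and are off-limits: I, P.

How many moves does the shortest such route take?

The Manhattan distance from J to M is |2−3| + |3−1| = 3, so at least 3 moves are needed.
A route of 3 moves achieves this: J → O → N → M.
Since 3 matches the lower bound, it is optimal.

3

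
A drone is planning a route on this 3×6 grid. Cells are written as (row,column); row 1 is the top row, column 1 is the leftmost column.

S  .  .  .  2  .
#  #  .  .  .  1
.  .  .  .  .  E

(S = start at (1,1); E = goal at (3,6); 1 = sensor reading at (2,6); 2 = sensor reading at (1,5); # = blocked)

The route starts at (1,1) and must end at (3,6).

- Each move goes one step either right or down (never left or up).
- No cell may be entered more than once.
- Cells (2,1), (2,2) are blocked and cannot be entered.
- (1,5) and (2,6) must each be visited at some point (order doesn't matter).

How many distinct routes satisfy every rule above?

A right/down-only route from (1,1) to (3,6) makes exactly 2 down-moves and 5 right-moves in some order.
With no other constraints that would be C(7,2) = 21 routes.
A monotone route can only reach the required cells in the order (1,5), (2,6), so split there and multiply the segment counts (each segment already excludes blocked cells): (1,1)→(1,5): 1; (1,5)→(2,6): 2; (2,6)→(3,6): 1; product = 2.
That gives 2 routes.

2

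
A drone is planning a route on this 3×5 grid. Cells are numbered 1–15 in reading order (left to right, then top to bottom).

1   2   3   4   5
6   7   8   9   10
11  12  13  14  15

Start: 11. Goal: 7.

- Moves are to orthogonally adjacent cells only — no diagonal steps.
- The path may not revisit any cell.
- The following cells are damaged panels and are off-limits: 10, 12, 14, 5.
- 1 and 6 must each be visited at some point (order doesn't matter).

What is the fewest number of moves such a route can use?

Any route passes through 1 and 6 in some order between 11 and 7. Summing Manhattan distances along each leg and taking the cheapest ordering (11 → 1 → 6 → 7) gives a lower bound of 2 + 1 + 1 = 4 moves.
A route of 4 moves achieves this: 11 → 6 → 1 → 2 → 7.
Since 4 matches the lower bound, it is optimal.

4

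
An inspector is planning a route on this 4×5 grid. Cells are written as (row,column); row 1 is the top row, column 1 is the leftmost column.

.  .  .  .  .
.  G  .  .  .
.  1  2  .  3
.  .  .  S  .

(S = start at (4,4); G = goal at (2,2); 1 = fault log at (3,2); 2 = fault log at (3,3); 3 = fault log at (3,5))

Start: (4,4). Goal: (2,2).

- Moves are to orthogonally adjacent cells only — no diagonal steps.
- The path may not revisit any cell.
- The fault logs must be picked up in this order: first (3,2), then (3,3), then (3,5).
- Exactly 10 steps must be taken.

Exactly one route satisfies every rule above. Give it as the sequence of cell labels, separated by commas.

(4,4), (4,3), (4,2), (3,2), (3,3), (3,4), (3,5), (2,5), (2,4), (2,3), (2,2)

The waypoints must appear in the order (3,2), (3,3), (3,5), with no cell reused.
Route from (4,4): left 2 to (4,2), up 1 to (3,2), right 3 to (3,5), up 1 to (2,5), left 3 to (2,2) — 10 moves in all.
Check: order respected (1 at step 3, 2 at step 4, 3 at step 6); 10 moves as required.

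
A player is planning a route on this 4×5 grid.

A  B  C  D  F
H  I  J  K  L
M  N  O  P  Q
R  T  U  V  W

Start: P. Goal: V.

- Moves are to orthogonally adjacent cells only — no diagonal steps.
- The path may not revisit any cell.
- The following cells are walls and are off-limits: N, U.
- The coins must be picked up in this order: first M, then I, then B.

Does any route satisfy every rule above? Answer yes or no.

Even ignoring the required order, no revisit-free route from P to V manages to pass through all of M, I, and B: branching out from P, every path either misses one of them or, having collected them, can no longer reach V without re-entering a cell.

no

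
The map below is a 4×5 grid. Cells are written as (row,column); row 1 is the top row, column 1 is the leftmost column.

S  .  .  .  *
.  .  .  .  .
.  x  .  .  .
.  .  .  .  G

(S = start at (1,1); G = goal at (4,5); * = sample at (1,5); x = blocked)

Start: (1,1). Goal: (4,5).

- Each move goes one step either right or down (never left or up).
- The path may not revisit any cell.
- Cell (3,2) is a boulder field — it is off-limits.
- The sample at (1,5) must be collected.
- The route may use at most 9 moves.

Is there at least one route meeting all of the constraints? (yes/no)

One route that works: (1,1) → (1,2) → (1,3) → (1,4) → (1,5) → (2,5) → (3,5) → (4,5).

yes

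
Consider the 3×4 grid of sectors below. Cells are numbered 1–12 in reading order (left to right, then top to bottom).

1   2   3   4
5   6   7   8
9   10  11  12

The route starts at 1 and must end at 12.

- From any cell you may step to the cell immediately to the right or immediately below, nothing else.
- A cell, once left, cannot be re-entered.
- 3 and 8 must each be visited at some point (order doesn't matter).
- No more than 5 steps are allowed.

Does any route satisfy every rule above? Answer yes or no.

yes

One route that works: 1 → 2 → 3 → 7 → 8 → 12.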